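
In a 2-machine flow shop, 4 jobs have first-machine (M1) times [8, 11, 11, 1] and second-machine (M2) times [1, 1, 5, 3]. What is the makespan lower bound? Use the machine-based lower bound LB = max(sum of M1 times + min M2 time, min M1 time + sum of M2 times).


LB1 = sum(M1 times) + min(M2 times) = 31 + 1 = 32
LB2 = min(M1 times) + sum(M2 times) = 1 + 10 = 11
Lower bound = max(LB1, LB2) = max(32, 11) = 32

32


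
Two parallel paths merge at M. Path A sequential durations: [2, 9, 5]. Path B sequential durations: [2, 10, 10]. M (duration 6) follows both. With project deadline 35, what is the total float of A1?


Forward pass: ES(A1) = sum of predecessors on chain A = 0
EF = ES + duration = 0 + 2 = 2
Backward pass: LF(M) = deadline = 35; LS(M) = 35 - 6 = 29
LF(A1) = LS(M) - sum(successors on chain A) = 29 - 14 = 15
LS = LF - duration = 15 - 2 = 13
Total float = LS - ES = 13 - 0 = 13

13


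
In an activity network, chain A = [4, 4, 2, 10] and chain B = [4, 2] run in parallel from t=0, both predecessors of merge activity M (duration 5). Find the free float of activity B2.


ES(B2) = sum of predecessors on chain B = 4
EF(B2) = ES + duration = 4 + 2 = 6
Successor of B2 is M. ES(M) = max(sum(A), sum(B)) = max(20, 6) = 20
Free float = ES(successor) - EF(current) = 20 - 6 = 14

14


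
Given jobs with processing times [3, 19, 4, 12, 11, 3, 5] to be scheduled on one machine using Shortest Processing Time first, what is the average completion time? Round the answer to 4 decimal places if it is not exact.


Sort jobs by processing time (SPT order): [3, 3, 4, 5, 11, 12, 19]
Compute completion times sequentially:
  Job 1: processing = 3, completes at 3
  Job 2: processing = 3, completes at 6
  Job 3: processing = 4, completes at 10
  Job 4: processing = 5, completes at 15
  Job 5: processing = 11, completes at 26
  Job 6: processing = 12, completes at 38
  Job 7: processing = 19, completes at 57
Sum of completion times = 155
Average completion time = 155/7 = 22.1429

22.1429


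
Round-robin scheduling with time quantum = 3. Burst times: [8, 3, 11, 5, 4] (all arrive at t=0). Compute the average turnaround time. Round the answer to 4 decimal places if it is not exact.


Time quantum = 3
Execution trace:
  J1 runs 3 units, time = 3
  J2 runs 3 units, time = 6
  J3 runs 3 units, time = 9
  J4 runs 3 units, time = 12
  J5 runs 3 units, time = 15
  J1 runs 3 units, time = 18
  J3 runs 3 units, time = 21
  J4 runs 2 units, time = 23
  J5 runs 1 units, time = 24
  J1 runs 2 units, time = 26
  J3 runs 3 units, time = 29
  J3 runs 2 units, time = 31
Finish times: [26, 6, 31, 23, 24]
Average turnaround = 110/5 = 22.0

22.0


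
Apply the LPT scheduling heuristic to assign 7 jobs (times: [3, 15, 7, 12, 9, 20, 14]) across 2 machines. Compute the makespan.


Sort jobs in decreasing order (LPT): [20, 15, 14, 12, 9, 7, 3]
Assign each job to the least loaded machine:
  Machine 1: jobs [20, 12, 7], load = 39
  Machine 2: jobs [15, 14, 9, 3], load = 41
Makespan = max load = 41

41


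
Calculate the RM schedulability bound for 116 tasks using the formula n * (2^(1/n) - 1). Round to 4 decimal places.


Compute 2^(1/116) = 1.0059932951
Subtract 1: 1.0059932951 - 1 = 0.0059932951
Multiply by n: 116 * 0.0059932951 = 0.6952222316
Round to 4 dp: 0.6952

0.6952


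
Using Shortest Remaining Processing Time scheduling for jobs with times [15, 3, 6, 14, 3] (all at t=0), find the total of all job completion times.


Since all jobs arrive at t=0, SRPT equals SPT ordering.
SPT order: [3, 3, 6, 14, 15]
Completion times:
  Job 1: p=3, C=3
  Job 2: p=3, C=6
  Job 3: p=6, C=12
  Job 4: p=14, C=26
  Job 5: p=15, C=41
Total completion time = 3 + 6 + 12 + 26 + 41 = 88

88


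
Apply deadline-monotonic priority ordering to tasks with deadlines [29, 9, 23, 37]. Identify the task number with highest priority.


Sort tasks by relative deadline (ascending):
  Task 2: deadline = 9
  Task 3: deadline = 23
  Task 1: deadline = 29
  Task 4: deadline = 37
Priority order (highest first): [2, 3, 1, 4]
Highest priority task = 2

2


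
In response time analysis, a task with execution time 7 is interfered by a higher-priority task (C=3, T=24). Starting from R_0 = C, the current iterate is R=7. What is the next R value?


R_next = C + ceil(R_prev / T_hp) * C_hp
ceil(7 / 24) = ceil(0.2917) = 1
Interference = 1 * 3 = 3
R_next = 7 + 3 = 10

10


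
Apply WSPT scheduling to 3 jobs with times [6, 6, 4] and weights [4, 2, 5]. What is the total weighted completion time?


Compute p/w ratios and sort ascending (WSPT): [(4, 5), (6, 4), (6, 2)]
Compute weighted completion times:
  Job (p=4,w=5): C=4, w*C=5*4=20
  Job (p=6,w=4): C=10, w*C=4*10=40
  Job (p=6,w=2): C=16, w*C=2*16=32
Total weighted completion time = 92

92


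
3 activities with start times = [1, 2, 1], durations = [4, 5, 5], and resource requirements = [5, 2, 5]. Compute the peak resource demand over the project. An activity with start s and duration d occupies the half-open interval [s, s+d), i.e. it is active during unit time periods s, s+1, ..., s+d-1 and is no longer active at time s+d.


Each activity i is active on [start_i, start_i + duration_i).
Compute total resource usage per time slot:
  t=0: active resources = [], total = 0
  t=1: active resources = [5, 5], total = 10
  t=2: active resources = [5, 2, 5], total = 12
  t=3: active resources = [5, 2, 5], total = 12
  t=4: active resources = [5, 2, 5], total = 12
  t=5: active resources = [2, 5], total = 7
  t=6: active resources = [2], total = 2
Peak resource demand = 12

12


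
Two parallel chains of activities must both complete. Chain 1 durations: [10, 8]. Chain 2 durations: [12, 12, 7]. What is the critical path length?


Path A total = 10 + 8 = 18
Path B total = 12 + 12 + 7 = 31
Critical path = longest path = max(18, 31) = 31

31


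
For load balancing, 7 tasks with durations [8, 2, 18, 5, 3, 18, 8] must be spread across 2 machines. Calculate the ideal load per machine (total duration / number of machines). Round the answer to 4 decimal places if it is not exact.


Total processing time = 8 + 2 + 18 + 5 + 3 + 18 + 8 = 62
Number of machines = 2
Ideal balanced load = 62 / 2 = 31.0

31.0


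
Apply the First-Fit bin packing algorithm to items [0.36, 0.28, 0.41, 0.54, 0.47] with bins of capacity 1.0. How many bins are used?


Place items sequentially using First-Fit:
  Item 0.36 -> new Bin 1
  Item 0.28 -> Bin 1 (now 0.64)
  Item 0.41 -> new Bin 2
  Item 0.54 -> Bin 2 (now 0.95)
  Item 0.47 -> new Bin 3
Total bins used = 3

3


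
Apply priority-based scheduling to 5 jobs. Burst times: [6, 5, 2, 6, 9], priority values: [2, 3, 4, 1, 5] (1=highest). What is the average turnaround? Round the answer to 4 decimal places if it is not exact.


Sort by priority (ascending = highest first):
Order: [(1, 6), (2, 6), (3, 5), (4, 2), (5, 9)]
Completion times:
  Priority 1, burst=6, C=6
  Priority 2, burst=6, C=12
  Priority 3, burst=5, C=17
  Priority 4, burst=2, C=19
  Priority 5, burst=9, C=28
Average turnaround = 82/5 = 16.4

16.4


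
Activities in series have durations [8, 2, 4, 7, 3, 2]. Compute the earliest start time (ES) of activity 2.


Activity 2 starts after activities 1 through 1 complete.
Predecessor durations: [8]
ES = 8 = 8

8


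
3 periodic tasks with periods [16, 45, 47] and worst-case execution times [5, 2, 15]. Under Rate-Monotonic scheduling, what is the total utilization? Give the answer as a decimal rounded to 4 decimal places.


Compute individual utilizations (exact fractions):
  Task 1: C/T = 5/16 (approx. 0.3125)
  Task 2: C/T = 2/45 (approx. 0.0444)
  Task 3: C/T = 15/47 (approx. 0.3191)
Total utilization U = 5/16 + 2/45 + 15/47 = 22879/33840
Rounded to 4 decimal places: U = 0.6761
RM (Liu & Layland) bound for 3 tasks = 0.779763; compare with U = 22879/33840 (approx. 0.676093)
U <= bound, so schedulable by RM sufficient condition.

0.6761


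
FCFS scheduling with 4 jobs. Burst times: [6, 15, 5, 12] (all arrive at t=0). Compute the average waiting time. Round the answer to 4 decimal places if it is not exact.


FCFS order (as given): [6, 15, 5, 12]
Waiting times:
  Job 1: wait = 0
  Job 2: wait = 6
  Job 3: wait = 21
  Job 4: wait = 26
Sum of waiting times = 53
Average waiting time = 53/4 = 13.25

13.25


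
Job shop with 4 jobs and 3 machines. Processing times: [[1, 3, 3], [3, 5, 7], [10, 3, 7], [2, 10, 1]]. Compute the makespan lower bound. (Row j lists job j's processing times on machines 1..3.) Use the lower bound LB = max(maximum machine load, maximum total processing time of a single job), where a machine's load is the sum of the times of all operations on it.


Machine loads:
  Machine 1: 1 + 3 + 10 + 2 = 16
  Machine 2: 3 + 5 + 3 + 10 = 21
  Machine 3: 3 + 7 + 7 + 1 = 18
Max machine load = 21
Job totals:
  Job 1: 7
  Job 2: 15
  Job 3: 20
  Job 4: 13
Max job total = 20
Lower bound = max(21, 20) = 21

21


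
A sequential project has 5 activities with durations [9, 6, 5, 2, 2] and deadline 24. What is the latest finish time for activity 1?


LF(activity 1) = deadline - sum of successor durations
Successors: activities 2 through 5 with durations [6, 5, 2, 2]
Sum of successor durations = 15
LF = 24 - 15 = 9

9


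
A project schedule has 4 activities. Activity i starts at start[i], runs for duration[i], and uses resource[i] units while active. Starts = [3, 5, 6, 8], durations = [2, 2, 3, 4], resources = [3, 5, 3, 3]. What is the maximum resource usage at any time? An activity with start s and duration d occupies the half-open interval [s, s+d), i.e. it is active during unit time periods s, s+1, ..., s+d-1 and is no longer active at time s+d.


Each activity i is active on [start_i, start_i + duration_i).
Compute total resource usage per time slot:
  t=0: active resources = [], total = 0
  t=1: active resources = [], total = 0
  t=2: active resources = [], total = 0
  t=3: active resources = [3], total = 3
  t=4: active resources = [3], total = 3
  t=5: active resources = [5], total = 5
  t=6: active resources = [5, 3], total = 8
  t=7: active resources = [3], total = 3
  t=8: active resources = [3, 3], total = 6
  t=9: active resources = [3], total = 3
  t=10: active resources = [3], total = 3
  t=11: active resources = [3], total = 3
Peak resource demand = 8

8


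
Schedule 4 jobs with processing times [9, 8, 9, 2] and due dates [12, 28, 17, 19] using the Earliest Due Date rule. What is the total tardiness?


Sort by due date (EDD order): [(9, 12), (9, 17), (2, 19), (8, 28)]
Compute completion times and tardiness:
  Job 1: p=9, d=12, C=9, tardiness=max(0,9-12)=0
  Job 2: p=9, d=17, C=18, tardiness=max(0,18-17)=1
  Job 3: p=2, d=19, C=20, tardiness=max(0,20-19)=1
  Job 4: p=8, d=28, C=28, tardiness=max(0,28-28)=0
Total tardiness = 2

2


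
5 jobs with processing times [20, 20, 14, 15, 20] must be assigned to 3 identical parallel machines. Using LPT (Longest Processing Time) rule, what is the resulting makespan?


Sort jobs in decreasing order (LPT): [20, 20, 20, 15, 14]
Assign each job to the least loaded machine:
  Machine 1: jobs [20, 15], load = 35
  Machine 2: jobs [20, 14], load = 34
  Machine 3: jobs [20], load = 20
Makespan = max load = 35

35


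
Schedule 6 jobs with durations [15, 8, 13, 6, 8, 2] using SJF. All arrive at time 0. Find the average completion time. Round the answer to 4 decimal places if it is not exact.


SJF order (ascending): [2, 6, 8, 8, 13, 15]
Completion times:
  Job 1: burst=2, C=2
  Job 2: burst=6, C=8
  Job 3: burst=8, C=16
  Job 4: burst=8, C=24
  Job 5: burst=13, C=37
  Job 6: burst=15, C=52
Average completion = 139/6 = 23.1667

23.1667


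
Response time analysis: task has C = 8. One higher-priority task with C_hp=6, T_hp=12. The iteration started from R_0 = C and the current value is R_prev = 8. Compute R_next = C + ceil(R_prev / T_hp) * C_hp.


R_next = C + ceil(R_prev / T_hp) * C_hp
ceil(8 / 12) = ceil(0.6667) = 1
Interference = 1 * 6 = 6
R_next = 8 + 6 = 14

14


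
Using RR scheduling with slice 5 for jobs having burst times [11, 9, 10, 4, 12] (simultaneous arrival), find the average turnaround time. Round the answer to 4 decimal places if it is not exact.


Time quantum = 5
Execution trace:
  J1 runs 5 units, time = 5
  J2 runs 5 units, time = 10
  J3 runs 5 units, time = 15
  J4 runs 4 units, time = 19
  J5 runs 5 units, time = 24
  J1 runs 5 units, time = 29
  J2 runs 4 units, time = 33
  J3 runs 5 units, time = 38
  J5 runs 5 units, time = 43
  J1 runs 1 units, time = 44
  J5 runs 2 units, time = 46
Finish times: [44, 33, 38, 19, 46]
Average turnaround = 180/5 = 36.0

36.0


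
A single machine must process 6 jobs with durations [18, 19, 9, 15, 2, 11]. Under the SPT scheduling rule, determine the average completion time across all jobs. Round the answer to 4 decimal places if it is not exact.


Sort jobs by processing time (SPT order): [2, 9, 11, 15, 18, 19]
Compute completion times sequentially:
  Job 1: processing = 2, completes at 2
  Job 2: processing = 9, completes at 11
  Job 3: processing = 11, completes at 22
  Job 4: processing = 15, completes at 37
  Job 5: processing = 18, completes at 55
  Job 6: processing = 19, completes at 74
Sum of completion times = 201
Average completion time = 201/6 = 33.5

33.5


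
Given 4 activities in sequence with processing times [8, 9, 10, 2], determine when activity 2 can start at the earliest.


Activity 2 starts after activities 1 through 1 complete.
Predecessor durations: [8]
ES = 8 = 8

8


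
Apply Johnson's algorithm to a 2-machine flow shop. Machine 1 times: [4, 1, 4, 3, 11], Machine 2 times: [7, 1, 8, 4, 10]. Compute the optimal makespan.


Apply Johnson's rule:
  Group 1 (a <= b): [(2, 1, 1), (4, 3, 4), (1, 4, 7), (3, 4, 8)]
  Group 2 (a > b): [(5, 11, 10)]
Optimal job order: [2, 4, 1, 3, 5]
Schedule:
  Job 2: M1 done at 1, M2 done at 2
  Job 4: M1 done at 4, M2 done at 8
  Job 1: M1 done at 8, M2 done at 15
  Job 3: M1 done at 12, M2 done at 23
  Job 5: M1 done at 23, M2 done at 33
Makespan = 33

33


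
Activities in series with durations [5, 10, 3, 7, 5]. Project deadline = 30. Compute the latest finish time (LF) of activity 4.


LF(activity 4) = deadline - sum of successor durations
Successors: activities 5 through 5 with durations [5]
Sum of successor durations = 5
LF = 30 - 5 = 25

25


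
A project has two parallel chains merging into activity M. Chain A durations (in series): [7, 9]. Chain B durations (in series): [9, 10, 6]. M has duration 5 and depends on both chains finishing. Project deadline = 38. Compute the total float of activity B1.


Forward pass: ES(B1) = sum of predecessors on chain B = 0
EF = ES + duration = 0 + 9 = 9
Backward pass: LF(M) = deadline = 38; LS(M) = 38 - 5 = 33
LF(B1) = LS(M) - sum(successors on chain B) = 33 - 16 = 17
LS = LF - duration = 17 - 9 = 8
Total float = LS - ES = 8 - 0 = 8

8


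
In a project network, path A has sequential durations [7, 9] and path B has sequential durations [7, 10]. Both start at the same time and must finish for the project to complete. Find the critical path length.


Path A total = 7 + 9 = 16
Path B total = 7 + 10 = 17
Critical path = longest path = max(16, 17) = 17

17


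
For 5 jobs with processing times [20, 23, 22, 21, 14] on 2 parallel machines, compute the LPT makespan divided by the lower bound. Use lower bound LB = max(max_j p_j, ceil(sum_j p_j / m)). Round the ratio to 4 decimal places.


LPT order: [23, 22, 21, 20, 14]
Machine loads after assignment: [57, 43]
LPT makespan = 57
Lower bound = max(max_job, ceil(total/2)) = max(23, 50) = 50
Ratio = 57 / 50 = 1.14

1.14


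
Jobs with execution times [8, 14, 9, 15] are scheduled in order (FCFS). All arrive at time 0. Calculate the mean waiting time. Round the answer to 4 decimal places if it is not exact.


FCFS order (as given): [8, 14, 9, 15]
Waiting times:
  Job 1: wait = 0
  Job 2: wait = 8
  Job 3: wait = 22
  Job 4: wait = 31
Sum of waiting times = 61
Average waiting time = 61/4 = 15.25

15.25


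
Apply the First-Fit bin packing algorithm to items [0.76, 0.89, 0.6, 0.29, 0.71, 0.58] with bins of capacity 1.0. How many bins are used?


Place items sequentially using First-Fit:
  Item 0.76 -> new Bin 1
  Item 0.89 -> new Bin 2
  Item 0.6 -> new Bin 3
  Item 0.29 -> Bin 3 (now 0.89)
  Item 0.71 -> new Bin 4
  Item 0.58 -> new Bin 5
Total bins used = 5

5


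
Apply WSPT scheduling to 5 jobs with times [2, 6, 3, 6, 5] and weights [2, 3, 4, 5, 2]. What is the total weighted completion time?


Compute p/w ratios and sort ascending (WSPT): [(3, 4), (2, 2), (6, 5), (6, 3), (5, 2)]
Compute weighted completion times:
  Job (p=3,w=4): C=3, w*C=4*3=12
  Job (p=2,w=2): C=5, w*C=2*5=10
  Job (p=6,w=5): C=11, w*C=5*11=55
  Job (p=6,w=3): C=17, w*C=3*17=51
  Job (p=5,w=2): C=22, w*C=2*22=44
Total weighted completion time = 172

172


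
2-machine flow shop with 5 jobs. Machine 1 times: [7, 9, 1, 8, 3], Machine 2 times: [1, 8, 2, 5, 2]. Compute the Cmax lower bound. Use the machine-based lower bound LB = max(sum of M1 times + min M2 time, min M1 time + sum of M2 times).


LB1 = sum(M1 times) + min(M2 times) = 28 + 1 = 29
LB2 = min(M1 times) + sum(M2 times) = 1 + 18 = 19
Lower bound = max(LB1, LB2) = max(29, 19) = 29

29


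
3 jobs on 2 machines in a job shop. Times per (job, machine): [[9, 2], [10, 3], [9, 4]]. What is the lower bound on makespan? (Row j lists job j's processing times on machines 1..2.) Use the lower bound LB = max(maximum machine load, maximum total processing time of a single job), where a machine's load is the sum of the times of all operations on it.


Machine loads:
  Machine 1: 9 + 10 + 9 = 28
  Machine 2: 2 + 3 + 4 = 9
Max machine load = 28
Job totals:
  Job 1: 11
  Job 2: 13
  Job 3: 13
Max job total = 13
Lower bound = max(28, 13) = 28

28


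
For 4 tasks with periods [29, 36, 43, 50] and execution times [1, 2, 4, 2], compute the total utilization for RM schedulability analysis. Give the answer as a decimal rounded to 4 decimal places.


Compute individual utilizations (exact fractions):
  Task 1: C/T = 1/29 (approx. 0.0345)
  Task 2: C/T = 2/36 = 1/18 (approx. 0.0556)
  Task 3: C/T = 4/43 (approx. 0.093)
  Task 4: C/T = 2/50 = 1/25 (approx. 0.04)
Total utilization U = 1/29 + 1/18 + 4/43 + 1/25 = 125171/561150
Rounded to 4 decimal places: U = 0.2231
RM (Liu & Layland) bound for 4 tasks = 0.756828; compare with U = 125171/561150 (approx. 0.223062)
U <= bound, so schedulable by RM sufficient condition.

0.2231


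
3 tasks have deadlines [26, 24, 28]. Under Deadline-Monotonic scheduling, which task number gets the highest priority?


Sort tasks by relative deadline (ascending):
  Task 2: deadline = 24
  Task 1: deadline = 26
  Task 3: deadline = 28
Priority order (highest first): [2, 1, 3]
Highest priority task = 2

2


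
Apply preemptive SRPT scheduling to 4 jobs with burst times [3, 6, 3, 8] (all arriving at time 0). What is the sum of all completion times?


Since all jobs arrive at t=0, SRPT equals SPT ordering.
SPT order: [3, 3, 6, 8]
Completion times:
  Job 1: p=3, C=3
  Job 2: p=3, C=6
  Job 3: p=6, C=12
  Job 4: p=8, C=20
Total completion time = 3 + 6 + 12 + 20 = 41

41


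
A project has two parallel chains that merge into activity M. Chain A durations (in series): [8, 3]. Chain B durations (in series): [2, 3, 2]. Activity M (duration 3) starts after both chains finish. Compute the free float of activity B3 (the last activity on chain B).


ES(B3) = sum of predecessors on chain B = 5
EF(B3) = ES + duration = 5 + 2 = 7
Successor of B3 is M. ES(M) = max(sum(A), sum(B)) = max(11, 7) = 11
Free float = ES(successor) - EF(current) = 11 - 7 = 4

4


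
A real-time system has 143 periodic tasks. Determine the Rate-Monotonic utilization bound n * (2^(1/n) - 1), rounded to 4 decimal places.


Compute 2^(1/143) = 1.0048589497
Subtract 1: 1.0048589497 - 1 = 0.0048589497
Multiply by n: 143 * 0.0048589497 = 0.6948298071
Round to 4 dp: 0.6948

0.6948


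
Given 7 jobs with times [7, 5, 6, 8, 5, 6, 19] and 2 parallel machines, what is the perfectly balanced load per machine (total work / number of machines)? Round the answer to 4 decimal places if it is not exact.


Total processing time = 7 + 5 + 6 + 8 + 5 + 6 + 19 = 56
Number of machines = 2
Ideal balanced load = 56 / 2 = 28.0

28.0


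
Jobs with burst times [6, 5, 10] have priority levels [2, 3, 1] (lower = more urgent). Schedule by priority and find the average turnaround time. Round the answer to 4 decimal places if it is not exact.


Sort by priority (ascending = highest first):
Order: [(1, 10), (2, 6), (3, 5)]
Completion times:
  Priority 1, burst=10, C=10
  Priority 2, burst=6, C=16
  Priority 3, burst=5, C=21
Average turnaround = 47/3 = 15.6667

15.6667


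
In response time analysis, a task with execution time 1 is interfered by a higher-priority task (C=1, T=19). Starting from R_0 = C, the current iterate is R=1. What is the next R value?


R_next = C + ceil(R_prev / T_hp) * C_hp
ceil(1 / 19) = ceil(0.0526) = 1
Interference = 1 * 1 = 1
R_next = 1 + 1 = 2

2


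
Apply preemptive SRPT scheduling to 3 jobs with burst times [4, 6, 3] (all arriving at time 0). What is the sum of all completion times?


Since all jobs arrive at t=0, SRPT equals SPT ordering.
SPT order: [3, 4, 6]
Completion times:
  Job 1: p=3, C=3
  Job 2: p=4, C=7
  Job 3: p=6, C=13
Total completion time = 3 + 7 + 13 = 23

23


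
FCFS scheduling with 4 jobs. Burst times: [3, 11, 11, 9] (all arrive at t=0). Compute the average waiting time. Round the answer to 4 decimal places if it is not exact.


FCFS order (as given): [3, 11, 11, 9]
Waiting times:
  Job 1: wait = 0
  Job 2: wait = 3
  Job 3: wait = 14
  Job 4: wait = 25
Sum of waiting times = 42
Average waiting time = 42/4 = 10.5

10.5


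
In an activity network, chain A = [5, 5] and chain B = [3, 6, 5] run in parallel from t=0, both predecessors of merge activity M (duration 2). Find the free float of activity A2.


ES(A2) = sum of predecessors on chain A = 5
EF(A2) = ES + duration = 5 + 5 = 10
Successor of A2 is M. ES(M) = max(sum(A), sum(B)) = max(10, 14) = 14
Free float = ES(successor) - EF(current) = 14 - 10 = 4

4


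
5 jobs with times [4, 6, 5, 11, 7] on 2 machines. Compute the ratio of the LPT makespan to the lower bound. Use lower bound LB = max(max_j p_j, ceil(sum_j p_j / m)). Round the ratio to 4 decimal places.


LPT order: [11, 7, 6, 5, 4]
Machine loads after assignment: [16, 17]
LPT makespan = 17
Lower bound = max(max_job, ceil(total/2)) = max(11, 17) = 17
Ratio = 17 / 17 = 1.0

1.0


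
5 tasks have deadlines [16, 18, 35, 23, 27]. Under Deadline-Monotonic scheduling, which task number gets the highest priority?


Sort tasks by relative deadline (ascending):
  Task 1: deadline = 16
  Task 2: deadline = 18
  Task 4: deadline = 23
  Task 5: deadline = 27
  Task 3: deadline = 35
Priority order (highest first): [1, 2, 4, 5, 3]
Highest priority task = 1

1


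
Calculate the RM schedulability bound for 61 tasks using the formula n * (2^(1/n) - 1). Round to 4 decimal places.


Compute 2^(1/61) = 1.0114278734
Subtract 1: 1.0114278734 - 1 = 0.0114278734
Multiply by n: 61 * 0.0114278734 = 0.6971002774
Round to 4 dp: 0.6971

0.6971


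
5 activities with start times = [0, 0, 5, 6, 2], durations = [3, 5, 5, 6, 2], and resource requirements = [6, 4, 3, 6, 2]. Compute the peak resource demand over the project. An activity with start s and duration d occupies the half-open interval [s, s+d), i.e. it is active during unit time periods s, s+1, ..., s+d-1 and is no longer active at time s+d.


Each activity i is active on [start_i, start_i + duration_i).
Compute total resource usage per time slot:
  t=0: active resources = [6, 4], total = 10
  t=1: active resources = [6, 4], total = 10
  t=2: active resources = [6, 4, 2], total = 12
  t=3: active resources = [4, 2], total = 6
  t=4: active resources = [4], total = 4
  t=5: active resources = [3], total = 3
  t=6: active resources = [3, 6], total = 9
  t=7: active resources = [3, 6], total = 9
  t=8: active resources = [3, 6], total = 9
  t=9: active resources = [3, 6], total = 9
  t=10: active resources = [6], total = 6
  t=11: active resources = [6], total = 6
Peak resource demand = 12

12


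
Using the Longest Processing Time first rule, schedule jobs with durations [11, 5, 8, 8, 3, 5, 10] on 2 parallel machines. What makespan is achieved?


Sort jobs in decreasing order (LPT): [11, 10, 8, 8, 5, 5, 3]
Assign each job to the least loaded machine:
  Machine 1: jobs [11, 8, 5], load = 24
  Machine 2: jobs [10, 8, 5, 3], load = 26
Makespan = max load = 26

26


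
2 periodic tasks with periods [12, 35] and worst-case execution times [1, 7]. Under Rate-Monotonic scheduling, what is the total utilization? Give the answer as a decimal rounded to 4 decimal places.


Compute individual utilizations (exact fractions):
  Task 1: C/T = 1/12 (approx. 0.0833)
  Task 2: C/T = 7/35 = 1/5 (approx. 0.2)
Total utilization U = 1/12 + 1/5 = 17/60
Rounded to 4 decimal places: U = 0.2833
RM (Liu & Layland) bound for 2 tasks = 0.828427; compare with U = 17/60 (approx. 0.283333)
U <= bound, so schedulable by RM sufficient condition.

0.2833


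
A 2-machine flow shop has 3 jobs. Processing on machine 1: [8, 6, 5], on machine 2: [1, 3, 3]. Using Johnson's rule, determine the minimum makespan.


Apply Johnson's rule:
  Group 1 (a <= b): []
  Group 2 (a > b): [(2, 6, 3), (3, 5, 3), (1, 8, 1)]
Optimal job order: [2, 3, 1]
Schedule:
  Job 2: M1 done at 6, M2 done at 9
  Job 3: M1 done at 11, M2 done at 14
  Job 1: M1 done at 19, M2 done at 20
Makespan = 20

20


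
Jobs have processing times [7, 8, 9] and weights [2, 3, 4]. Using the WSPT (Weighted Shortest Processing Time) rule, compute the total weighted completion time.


Compute p/w ratios and sort ascending (WSPT): [(9, 4), (8, 3), (7, 2)]
Compute weighted completion times:
  Job (p=9,w=4): C=9, w*C=4*9=36
  Job (p=8,w=3): C=17, w*C=3*17=51
  Job (p=7,w=2): C=24, w*C=2*24=48
Total weighted completion time = 135

135


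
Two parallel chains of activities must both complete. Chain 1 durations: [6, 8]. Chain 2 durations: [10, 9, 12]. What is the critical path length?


Path A total = 6 + 8 = 14
Path B total = 10 + 9 + 12 = 31
Critical path = longest path = max(14, 31) = 31

31


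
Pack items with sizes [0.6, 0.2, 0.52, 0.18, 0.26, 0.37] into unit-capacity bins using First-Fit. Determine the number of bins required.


Place items sequentially using First-Fit:
  Item 0.6 -> new Bin 1
  Item 0.2 -> Bin 1 (now 0.8)
  Item 0.52 -> new Bin 2
  Item 0.18 -> Bin 1 (now 0.98)
  Item 0.26 -> Bin 2 (now 0.78)
  Item 0.37 -> new Bin 3
Total bins used = 3

3


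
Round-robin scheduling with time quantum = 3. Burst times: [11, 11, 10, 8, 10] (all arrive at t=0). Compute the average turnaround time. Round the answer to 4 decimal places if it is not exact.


Time quantum = 3
Execution trace:
  J1 runs 3 units, time = 3
  J2 runs 3 units, time = 6
  J3 runs 3 units, time = 9
  J4 runs 3 units, time = 12
  J5 runs 3 units, time = 15
  J1 runs 3 units, time = 18
  J2 runs 3 units, time = 21
  J3 runs 3 units, time = 24
  J4 runs 3 units, time = 27
  J5 runs 3 units, time = 30
  J1 runs 3 units, time = 33
  J2 runs 3 units, time = 36
  J3 runs 3 units, time = 39
  J4 runs 2 units, time = 41
  J5 runs 3 units, time = 44
  J1 runs 2 units, time = 46
  J2 runs 2 units, time = 48
  J3 runs 1 units, time = 49
  J5 runs 1 units, time = 50
Finish times: [46, 48, 49, 41, 50]
Average turnaround = 234/5 = 46.8

46.8


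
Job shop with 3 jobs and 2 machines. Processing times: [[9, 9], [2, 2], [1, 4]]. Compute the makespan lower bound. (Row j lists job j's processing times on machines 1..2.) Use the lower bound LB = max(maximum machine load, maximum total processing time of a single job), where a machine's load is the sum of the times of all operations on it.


Machine loads:
  Machine 1: 9 + 2 + 1 = 12
  Machine 2: 9 + 2 + 4 = 15
Max machine load = 15
Job totals:
  Job 1: 18
  Job 2: 4
  Job 3: 5
Max job total = 18
Lower bound = max(15, 18) = 18

18


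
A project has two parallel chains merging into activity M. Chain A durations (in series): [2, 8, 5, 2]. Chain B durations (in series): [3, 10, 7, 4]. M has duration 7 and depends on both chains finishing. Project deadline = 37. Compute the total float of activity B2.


Forward pass: ES(B2) = sum of predecessors on chain B = 3
EF = ES + duration = 3 + 10 = 13
Backward pass: LF(M) = deadline = 37; LS(M) = 37 - 7 = 30
LF(B2) = LS(M) - sum(successors on chain B) = 30 - 11 = 19
LS = LF - duration = 19 - 10 = 9
Total float = LS - ES = 9 - 3 = 6

6


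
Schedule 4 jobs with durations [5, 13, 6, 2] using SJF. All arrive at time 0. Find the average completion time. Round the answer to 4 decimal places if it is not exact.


SJF order (ascending): [2, 5, 6, 13]
Completion times:
  Job 1: burst=2, C=2
  Job 2: burst=5, C=7
  Job 3: burst=6, C=13
  Job 4: burst=13, C=26
Average completion = 48/4 = 12.0

12.0


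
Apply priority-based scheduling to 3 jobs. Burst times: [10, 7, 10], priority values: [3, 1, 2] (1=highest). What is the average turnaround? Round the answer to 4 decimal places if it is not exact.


Sort by priority (ascending = highest first):
Order: [(1, 7), (2, 10), (3, 10)]
Completion times:
  Priority 1, burst=7, C=7
  Priority 2, burst=10, C=17
  Priority 3, burst=10, C=27
Average turnaround = 51/3 = 17.0

17.0


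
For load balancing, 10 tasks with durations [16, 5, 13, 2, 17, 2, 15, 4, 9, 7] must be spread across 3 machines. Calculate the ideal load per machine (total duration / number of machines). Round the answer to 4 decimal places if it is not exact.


Total processing time = 16 + 5 + 13 + 2 + 17 + 2 + 15 + 4 + 9 + 7 = 90
Number of machines = 3
Ideal balanced load = 90 / 3 = 30.0

30.0


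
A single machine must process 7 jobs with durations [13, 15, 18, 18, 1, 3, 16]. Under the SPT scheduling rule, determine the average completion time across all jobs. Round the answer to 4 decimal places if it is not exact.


Sort jobs by processing time (SPT order): [1, 3, 13, 15, 16, 18, 18]
Compute completion times sequentially:
  Job 1: processing = 1, completes at 1
  Job 2: processing = 3, completes at 4
  Job 3: processing = 13, completes at 17
  Job 4: processing = 15, completes at 32
  Job 5: processing = 16, completes at 48
  Job 6: processing = 18, completes at 66
  Job 7: processing = 18, completes at 84
Sum of completion times = 252
Average completion time = 252/7 = 36.0

36.0


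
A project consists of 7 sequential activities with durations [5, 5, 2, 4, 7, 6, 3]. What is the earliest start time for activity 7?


Activity 7 starts after activities 1 through 6 complete.
Predecessor durations: [5, 5, 2, 4, 7, 6]
ES = 5 + 5 + 2 + 4 + 7 + 6 = 29

29


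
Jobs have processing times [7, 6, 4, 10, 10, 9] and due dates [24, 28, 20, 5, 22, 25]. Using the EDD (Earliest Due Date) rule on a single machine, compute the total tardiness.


Sort by due date (EDD order): [(10, 5), (4, 20), (10, 22), (7, 24), (9, 25), (6, 28)]
Compute completion times and tardiness:
  Job 1: p=10, d=5, C=10, tardiness=max(0,10-5)=5
  Job 2: p=4, d=20, C=14, tardiness=max(0,14-20)=0
  Job 3: p=10, d=22, C=24, tardiness=max(0,24-22)=2
  Job 4: p=7, d=24, C=31, tardiness=max(0,31-24)=7
  Job 5: p=9, d=25, C=40, tardiness=max(0,40-25)=15
  Job 6: p=6, d=28, C=46, tardiness=max(0,46-28)=18
Total tardiness = 47

47


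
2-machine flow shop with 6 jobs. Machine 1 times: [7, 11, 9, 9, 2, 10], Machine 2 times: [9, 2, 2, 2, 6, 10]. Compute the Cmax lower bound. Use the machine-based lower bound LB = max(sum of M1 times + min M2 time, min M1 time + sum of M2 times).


LB1 = sum(M1 times) + min(M2 times) = 48 + 2 = 50
LB2 = min(M1 times) + sum(M2 times) = 2 + 31 = 33
Lower bound = max(LB1, LB2) = max(50, 33) = 50

50


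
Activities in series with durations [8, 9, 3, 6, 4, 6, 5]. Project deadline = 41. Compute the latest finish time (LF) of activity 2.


LF(activity 2) = deadline - sum of successor durations
Successors: activities 3 through 7 with durations [3, 6, 4, 6, 5]
Sum of successor durations = 24
LF = 41 - 24 = 17

17


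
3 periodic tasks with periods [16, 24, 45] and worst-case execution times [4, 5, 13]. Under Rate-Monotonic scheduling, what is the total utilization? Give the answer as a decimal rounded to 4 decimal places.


Compute individual utilizations (exact fractions):
  Task 1: C/T = 4/16 = 1/4 (approx. 0.25)
  Task 2: C/T = 5/24 (approx. 0.2083)
  Task 3: C/T = 13/45 (approx. 0.2889)
Total utilization U = 1/4 + 5/24 + 13/45 = 269/360
Rounded to 4 decimal places: U = 0.7472
RM (Liu & Layland) bound for 3 tasks = 0.779763; compare with U = 269/360 (approx. 0.747222)
U <= bound, so schedulable by RM sufficient condition.

0.7472


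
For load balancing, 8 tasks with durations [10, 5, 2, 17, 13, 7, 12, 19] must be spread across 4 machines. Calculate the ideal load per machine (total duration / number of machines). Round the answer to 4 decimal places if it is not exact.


Total processing time = 10 + 5 + 2 + 17 + 13 + 7 + 12 + 19 = 85
Number of machines = 4
Ideal balanced load = 85 / 4 = 21.25

21.25


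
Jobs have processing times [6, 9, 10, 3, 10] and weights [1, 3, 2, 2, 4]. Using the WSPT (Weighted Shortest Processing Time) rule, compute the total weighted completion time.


Compute p/w ratios and sort ascending (WSPT): [(3, 2), (10, 4), (9, 3), (10, 2), (6, 1)]
Compute weighted completion times:
  Job (p=3,w=2): C=3, w*C=2*3=6
  Job (p=10,w=4): C=13, w*C=4*13=52
  Job (p=9,w=3): C=22, w*C=3*22=66
  Job (p=10,w=2): C=32, w*C=2*32=64
  Job (p=6,w=1): C=38, w*C=1*38=38
Total weighted completion time = 226

226


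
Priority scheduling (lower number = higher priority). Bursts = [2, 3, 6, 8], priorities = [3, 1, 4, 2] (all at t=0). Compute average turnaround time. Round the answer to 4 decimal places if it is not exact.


Sort by priority (ascending = highest first):
Order: [(1, 3), (2, 8), (3, 2), (4, 6)]
Completion times:
  Priority 1, burst=3, C=3
  Priority 2, burst=8, C=11
  Priority 3, burst=2, C=13
  Priority 4, burst=6, C=19
Average turnaround = 46/4 = 11.5

11.5


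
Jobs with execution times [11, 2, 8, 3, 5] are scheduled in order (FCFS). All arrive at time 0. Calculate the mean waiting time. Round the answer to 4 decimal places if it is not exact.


FCFS order (as given): [11, 2, 8, 3, 5]
Waiting times:
  Job 1: wait = 0
  Job 2: wait = 11
  Job 3: wait = 13
  Job 4: wait = 21
  Job 5: wait = 24
Sum of waiting times = 69
Average waiting time = 69/5 = 13.8

13.8


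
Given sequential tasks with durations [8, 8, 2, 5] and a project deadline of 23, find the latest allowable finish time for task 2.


LF(activity 2) = deadline - sum of successor durations
Successors: activities 3 through 4 with durations [2, 5]
Sum of successor durations = 7
LF = 23 - 7 = 16

16


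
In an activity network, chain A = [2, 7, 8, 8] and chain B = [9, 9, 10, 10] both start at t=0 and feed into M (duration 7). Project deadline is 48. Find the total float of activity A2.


Forward pass: ES(A2) = sum of predecessors on chain A = 2
EF = ES + duration = 2 + 7 = 9
Backward pass: LF(M) = deadline = 48; LS(M) = 48 - 7 = 41
LF(A2) = LS(M) - sum(successors on chain A) = 41 - 16 = 25
LS = LF - duration = 25 - 7 = 18
Total float = LS - ES = 18 - 2 = 16

16


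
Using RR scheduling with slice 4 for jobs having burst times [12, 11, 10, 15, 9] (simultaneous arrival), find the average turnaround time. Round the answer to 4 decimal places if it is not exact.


Time quantum = 4
Execution trace:
  J1 runs 4 units, time = 4
  J2 runs 4 units, time = 8
  J3 runs 4 units, time = 12
  J4 runs 4 units, time = 16
  J5 runs 4 units, time = 20
  J1 runs 4 units, time = 24
  J2 runs 4 units, time = 28
  J3 runs 4 units, time = 32
  J4 runs 4 units, time = 36
  J5 runs 4 units, time = 40
  J1 runs 4 units, time = 44
  J2 runs 3 units, time = 47
  J3 runs 2 units, time = 49
  J4 runs 4 units, time = 53
  J5 runs 1 units, time = 54
  J4 runs 3 units, time = 57
Finish times: [44, 47, 49, 57, 54]
Average turnaround = 251/5 = 50.2

50.2


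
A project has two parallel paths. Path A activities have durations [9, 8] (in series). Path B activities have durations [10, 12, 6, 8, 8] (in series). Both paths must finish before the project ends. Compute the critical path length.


Path A total = 9 + 8 = 17
Path B total = 10 + 12 + 6 + 8 + 8 = 44
Critical path = longest path = max(17, 44) = 44

44


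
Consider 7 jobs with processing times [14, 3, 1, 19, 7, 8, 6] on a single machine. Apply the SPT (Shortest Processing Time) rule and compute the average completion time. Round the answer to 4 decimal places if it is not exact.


Sort jobs by processing time (SPT order): [1, 3, 6, 7, 8, 14, 19]
Compute completion times sequentially:
  Job 1: processing = 1, completes at 1
  Job 2: processing = 3, completes at 4
  Job 3: processing = 6, completes at 10
  Job 4: processing = 7, completes at 17
  Job 5: processing = 8, completes at 25
  Job 6: processing = 14, completes at 39
  Job 7: processing = 19, completes at 58
Sum of completion times = 154
Average completion time = 154/7 = 22.0

22.0


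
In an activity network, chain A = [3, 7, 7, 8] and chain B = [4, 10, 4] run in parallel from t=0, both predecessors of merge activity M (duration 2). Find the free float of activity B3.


ES(B3) = sum of predecessors on chain B = 14
EF(B3) = ES + duration = 14 + 4 = 18
Successor of B3 is M. ES(M) = max(sum(A), sum(B)) = max(25, 18) = 25
Free float = ES(successor) - EF(current) = 25 - 18 = 7

7


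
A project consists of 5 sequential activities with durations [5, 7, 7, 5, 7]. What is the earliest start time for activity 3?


Activity 3 starts after activities 1 through 2 complete.
Predecessor durations: [5, 7]
ES = 5 + 7 = 12

12


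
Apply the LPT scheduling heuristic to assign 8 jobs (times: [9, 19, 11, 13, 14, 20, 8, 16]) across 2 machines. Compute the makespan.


Sort jobs in decreasing order (LPT): [20, 19, 16, 14, 13, 11, 9, 8]
Assign each job to the least loaded machine:
  Machine 1: jobs [20, 14, 13, 8], load = 55
  Machine 2: jobs [19, 16, 11, 9], load = 55
Makespan = max load = 55

55


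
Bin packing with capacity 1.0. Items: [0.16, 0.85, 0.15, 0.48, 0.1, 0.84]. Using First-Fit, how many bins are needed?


Place items sequentially using First-Fit:
  Item 0.16 -> new Bin 1
  Item 0.85 -> new Bin 2
  Item 0.15 -> Bin 1 (now 0.31)
  Item 0.48 -> Bin 1 (now 0.79)
  Item 0.1 -> Bin 1 (now 0.89)
  Item 0.84 -> new Bin 3
Total bins used = 3

3


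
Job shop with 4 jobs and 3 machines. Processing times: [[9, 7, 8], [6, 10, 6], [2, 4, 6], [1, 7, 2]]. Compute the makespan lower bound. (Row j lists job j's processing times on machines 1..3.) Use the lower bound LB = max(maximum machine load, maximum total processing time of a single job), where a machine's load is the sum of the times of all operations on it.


Machine loads:
  Machine 1: 9 + 6 + 2 + 1 = 18
  Machine 2: 7 + 10 + 4 + 7 = 28
  Machine 3: 8 + 6 + 6 + 2 = 22
Max machine load = 28
Job totals:
  Job 1: 24
  Job 2: 22
  Job 3: 12
  Job 4: 10
Max job total = 24
Lower bound = max(28, 24) = 28

28


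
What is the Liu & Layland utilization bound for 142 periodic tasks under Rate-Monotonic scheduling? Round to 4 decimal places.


Compute 2^(1/142) = 1.0048932512
Subtract 1: 1.0048932512 - 1 = 0.0048932512
Multiply by n: 142 * 0.0048932512 = 0.6948416704
Round to 4 dp: 0.6948

0.6948


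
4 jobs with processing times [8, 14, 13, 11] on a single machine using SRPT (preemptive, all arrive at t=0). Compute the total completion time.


Since all jobs arrive at t=0, SRPT equals SPT ordering.
SPT order: [8, 11, 13, 14]
Completion times:
  Job 1: p=8, C=8
  Job 2: p=11, C=19
  Job 3: p=13, C=32
  Job 4: p=14, C=46
Total completion time = 8 + 19 + 32 + 46 = 105

105


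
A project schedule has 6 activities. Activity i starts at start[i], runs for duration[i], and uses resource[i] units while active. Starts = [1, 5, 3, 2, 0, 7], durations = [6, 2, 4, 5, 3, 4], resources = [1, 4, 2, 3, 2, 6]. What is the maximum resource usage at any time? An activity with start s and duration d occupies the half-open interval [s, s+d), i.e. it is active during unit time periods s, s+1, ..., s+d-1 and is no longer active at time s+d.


Each activity i is active on [start_i, start_i + duration_i).
Compute total resource usage per time slot:
  t=0: active resources = [2], total = 2
  t=1: active resources = [1, 2], total = 3
  t=2: active resources = [1, 3, 2], total = 6
  t=3: active resources = [1, 2, 3], total = 6
  t=4: active resources = [1, 2, 3], total = 6
  t=5: active resources = [1, 4, 2, 3], total = 10
  t=6: active resources = [1, 4, 2, 3], total = 10
  t=7: active resources = [6], total = 6
  t=8: active resources = [6], total = 6
  t=9: active resources = [6], total = 6
  t=10: active resources = [6], total = 6
Peak resource demand = 10

10
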